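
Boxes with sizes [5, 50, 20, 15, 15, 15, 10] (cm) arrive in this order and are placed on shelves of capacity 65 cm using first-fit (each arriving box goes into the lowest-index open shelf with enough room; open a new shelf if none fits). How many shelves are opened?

2

  5 → shelf 1 (new)  [load 5/65]
  50 → shelf 1  [load 55/65]
  20 → shelf 2 (new)  [load 20/65]
  15 → shelf 2  [load 35/65]
  15 → shelf 2  [load 50/65]
  15 → shelf 2  [load 65/65]
  10 → shelf 1  [load 65/65]
2 shelves opened.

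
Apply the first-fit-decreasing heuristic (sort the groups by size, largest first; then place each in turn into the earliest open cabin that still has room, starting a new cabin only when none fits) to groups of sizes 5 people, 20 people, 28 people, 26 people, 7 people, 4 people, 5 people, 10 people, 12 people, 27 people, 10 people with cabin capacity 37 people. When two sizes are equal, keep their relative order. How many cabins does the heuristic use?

5

Sorted descending: 28, 27, 26, 20, 12, 10, 10, 7, 5, 5, 4.
  28 → cabin 1 (new)  [load 28/37]
  27 → cabin 2 (new)  [load 27/37]
  26 → cabin 3 (new)  [load 26/37]
  20 → cabin 4 (new)  [load 20/37]
  12 → cabin 4  [load 32/37]
  10 → cabin 2  [load 37/37]
  10 → cabin 3  [load 36/37]
  7 → cabin 1  [load 35/37]
  5 → cabin 4  [load 37/37]
  5 → cabin 5 (new)  [load 5/37]
  4 → cabin 5  [load 9/37]
5 cabins opened.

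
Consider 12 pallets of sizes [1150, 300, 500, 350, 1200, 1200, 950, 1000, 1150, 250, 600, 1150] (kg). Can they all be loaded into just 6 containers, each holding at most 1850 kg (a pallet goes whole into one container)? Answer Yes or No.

No

Total = 9800 kg; ⌈9800/1850⌉ = 6.
7 pallets each exceed half the capacity and cannot share a container, forcing at least 7 containers.
At least 7 containers are required, but only 6 are allowed.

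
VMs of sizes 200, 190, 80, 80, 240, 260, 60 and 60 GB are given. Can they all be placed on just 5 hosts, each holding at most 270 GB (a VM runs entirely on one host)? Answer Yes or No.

Yes

A valid assignment using 5 hosts:
  host 1: 260 = 260
  host 2: 240 = 240
  host 3: 200 + 60 = 260
  host 4: 190 + 80 = 270
  host 5: 80 + 60 = 140
Every load is within 270 GB, so 5 hosts suffice.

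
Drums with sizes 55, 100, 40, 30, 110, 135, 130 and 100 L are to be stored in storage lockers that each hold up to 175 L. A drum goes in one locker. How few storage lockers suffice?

Total = 135 + 130 + 110 + 100 + 100 + 55 + 40 + 30 = 700 L.
Lower bound: ⌈700/175⌉ = 4 storage lockers.
Also, 5 drums each exceed 175/2 L, and no two of those can share a locker, so at least 5 storage lockers are needed.
A packing using 5 storage lockers:
  locker 1: 135 + 40 = 175
  locker 2: 130 + 30 = 160
  locker 3: 110 + 55 = 165
  locker 4: 100 = 100
  locker 5: 100 = 100
This matches the lower bound, so 5 is optimal.

5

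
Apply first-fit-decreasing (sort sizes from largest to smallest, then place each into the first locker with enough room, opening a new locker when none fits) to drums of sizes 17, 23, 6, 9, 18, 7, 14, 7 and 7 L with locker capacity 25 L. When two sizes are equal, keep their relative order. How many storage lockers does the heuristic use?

Sorted descending: 23, 18, 17, 14, 9, 7, 7, 7, 6.
  23 → locker 1 (new)  [load 23/25]
  18 → locker 2 (new)  [load 18/25]
  17 → locker 3 (new)  [load 17/25]
  14 → locker 4 (new)  [load 14/25]
  9 → locker 4  [load 23/25]
  7 → locker 2  [load 25/25]
  7 → locker 3  [load 24/25]
  7 → locker 5 (new)  [load 7/25]
  6 → locker 5  [load 13/25]
5 storage lockers opened.

5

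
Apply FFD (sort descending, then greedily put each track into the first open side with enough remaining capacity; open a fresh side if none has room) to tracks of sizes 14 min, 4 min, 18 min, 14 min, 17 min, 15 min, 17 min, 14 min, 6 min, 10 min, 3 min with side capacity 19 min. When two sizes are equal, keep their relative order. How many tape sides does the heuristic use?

Sorted descending: 18, 17, 17, 15, 14, 14, 14, 10, 6, 4, 3.
  18 → side 1 (new)  [load 18/19]
  17 → side 2 (new)  [load 17/19]
  17 → side 3 (new)  [load 17/19]
  15 → side 4 (new)  [load 15/19]
  14 → side 5 (new)  [load 14/19]
  14 → side 6 (new)  [load 14/19]
  14 → side 7 (new)  [load 14/19]
  10 → side 8 (new)  [load 10/19]
  6 → side 8  [load 16/19]
  4 → side 4  [load 19/19]
  3 → side 5  [load 17/19]
8 tape sides opened.

8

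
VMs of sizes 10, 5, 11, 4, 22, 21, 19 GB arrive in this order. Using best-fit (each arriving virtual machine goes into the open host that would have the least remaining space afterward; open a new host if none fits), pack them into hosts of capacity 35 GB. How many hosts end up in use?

  10 → host 1 (new)  [load 10/35]
  5 → host 1  [load 15/35]
  11 → host 1  [load 26/35]
  4 → host 1  [load 30/35]
  22 → host 2 (new)  [load 22/35]
  21 → host 3 (new)  [load 21/35]
  19 → host 4 (new)  [load 19/35]
4 hosts opened.

4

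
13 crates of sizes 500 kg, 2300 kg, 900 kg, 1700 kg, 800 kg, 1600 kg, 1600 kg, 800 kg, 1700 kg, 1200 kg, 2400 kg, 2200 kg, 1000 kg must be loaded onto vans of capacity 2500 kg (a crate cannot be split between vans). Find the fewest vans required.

8

Total = 2400 + 2300 + 2200 + 1700 + 1700 + 1600 + 1600 + 1200 + 1000 + 900 + 800 + 800 + 500 = 18700 kg.
Lower bound: ⌈18700/2500⌉ = 8 vans.
A packing using 8 vans:
  van 1: 2400 = 2400
  van 2: 2300 = 2300
  van 3: 2200 = 2200
  van 4: 1700 + 800 = 2500
  van 5: 1700 + 800 = 2500
  van 6: 1600 + 900 = 2500
  van 7: 1600 + 500 = 2100
  van 8: 1200 + 1000 = 2200
This matches the lower bound, so 8 is optimal.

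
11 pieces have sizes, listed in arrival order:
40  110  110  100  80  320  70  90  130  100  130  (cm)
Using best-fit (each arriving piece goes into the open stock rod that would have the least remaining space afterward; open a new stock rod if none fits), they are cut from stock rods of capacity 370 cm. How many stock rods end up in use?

  40 → stock rod 1 (new)  [load 40/370]
  110 → stock rod 1  [load 150/370]
  110 → stock rod 1  [load 260/370]
  100 → stock rod 1  [load 360/370]
  80 → stock rod 2 (new)  [load 80/370]
  320 → stock rod 3 (new)  [load 320/370]
  70 → stock rod 2  [load 150/370]
  90 → stock rod 2  [load 240/370]
  130 → stock rod 2  [load 370/370]
  100 → stock rod 4 (new)  [load 100/370]
  130 → stock rod 4  [load 230/370]
4 stock rods opened.

4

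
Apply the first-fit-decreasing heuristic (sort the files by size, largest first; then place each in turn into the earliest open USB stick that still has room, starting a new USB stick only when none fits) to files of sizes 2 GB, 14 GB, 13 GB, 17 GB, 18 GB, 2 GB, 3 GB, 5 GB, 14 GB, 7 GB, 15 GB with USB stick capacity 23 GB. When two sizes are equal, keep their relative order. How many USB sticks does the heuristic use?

6

Sorted descending: 18, 17, 15, 14, 14, 13, 7, 5, 3, 2, 2.
  18 → USB stick 1 (new)  [load 18/23]
  17 → USB stick 2 (new)  [load 17/23]
  15 → USB stick 3 (new)  [load 15/23]
  14 → USB stick 4 (new)  [load 14/23]
  14 → USB stick 5 (new)  [load 14/23]
  13 → USB stick 6 (new)  [load 13/23]
  7 → USB stick 3  [load 22/23]
  5 → USB stick 1  [load 23/23]
  3 → USB stick 2  [load 20/23]
  2 → USB stick 2  [load 22/23]
  2 → USB stick 4  [load 16/23]
6 USB sticks opened.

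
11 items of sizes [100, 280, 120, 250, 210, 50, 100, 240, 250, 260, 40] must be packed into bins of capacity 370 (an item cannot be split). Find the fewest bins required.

Total = 280 + 260 + 250 + 250 + 240 + 210 + 120 + 100 + 100 + 50 + 40 = 1900.
Lower bound: ⌈1900/370⌉ = 6 bins.
A packing using 6 bins:
  bin 1: 280 + 50 + 40 = 370
  bin 2: 260 + 100 = 360
  bin 3: 250 + 120 = 370
  bin 4: 250 + 100 = 350
  bin 5: 240 = 240
  bin 6: 210 = 210
This matches the lower bound, so 6 is optimal.

6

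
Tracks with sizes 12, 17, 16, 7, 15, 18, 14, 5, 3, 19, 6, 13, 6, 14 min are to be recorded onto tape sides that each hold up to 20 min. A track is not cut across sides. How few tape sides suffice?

9

Total = 19 + 18 + 17 + 16 + 15 + 14 + 14 + 13 + 12 + 7 + 6 + 6 + 5 + 3 = 165 min.
Lower bound: ⌈165/20⌉ = 9 tape sides.
A packing using 9 tape sides:
  side 1: 19 = 19
  side 2: 18 = 18
  side 3: 17 + 3 = 20
  side 4: 16 = 16
  side 5: 15 + 5 = 20
  side 6: 14 + 6 = 20
  side 7: 14 + 6 = 20
  side 8: 13 + 7 = 20
  side 9: 12 = 12
This matches the lower bound, so 9 is optimal.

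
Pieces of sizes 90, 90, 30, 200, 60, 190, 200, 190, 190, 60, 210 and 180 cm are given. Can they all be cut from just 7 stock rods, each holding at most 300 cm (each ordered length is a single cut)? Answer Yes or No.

A valid assignment using 7 stock rods:
  stock rod 1: 210 + 90 = 300
  stock rod 2: 200 + 90 = 290
  stock rod 3: 200 + 60 + 30 = 290
  stock rod 4: 190 + 60 = 250
  stock rod 5: 190 = 190
  stock rod 6: 190 = 190
  stock rod 7: 180 = 180
Every load is within 300 cm, so 7 stock rods suffice.

Yes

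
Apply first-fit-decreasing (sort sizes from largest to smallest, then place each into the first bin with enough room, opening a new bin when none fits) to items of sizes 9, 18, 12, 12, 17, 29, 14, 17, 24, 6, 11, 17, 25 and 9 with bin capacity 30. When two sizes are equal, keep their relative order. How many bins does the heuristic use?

8

Sorted descending: 29, 25, 24, 18, 17, 17, 17, 14, 12, 12, 11, 9, 9, 6.
  29 → bin 1 (new)  [load 29/30]
  25 → bin 2 (new)  [load 25/30]
  24 → bin 3 (new)  [load 24/30]
  18 → bin 4 (new)  [load 18/30]
  17 → bin 5 (new)  [load 17/30]
  17 → bin 6 (new)  [load 17/30]
  17 → bin 7 (new)  [load 17/30]
  14 → bin 8 (new)  [load 14/30]
  12 → bin 4  [load 30/30]
  12 → bin 5  [load 29/30]
  11 → bin 6  [load 28/30]
  9 → bin 7  [load 26/30]
  9 → bin 8  [load 23/30]
  6 → bin 3  [load 30/30]
8 bins opened.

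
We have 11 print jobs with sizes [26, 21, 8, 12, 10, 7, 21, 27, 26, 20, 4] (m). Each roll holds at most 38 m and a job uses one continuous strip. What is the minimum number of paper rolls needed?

6

Total = 27 + 26 + 26 + 21 + 21 + 20 + 12 + 10 + 8 + 7 + 4 = 182 m.
Lower bound: ⌈182/38⌉ = 5 paper rolls.
Also, 6 print jobs each exceed 19 m, and no two of those can share a roll, so at least 6 paper rolls are needed.
A packing using 6 paper rolls:
  roll 1: 27 + 10 = 37
  roll 2: 26 + 12 = 38
  roll 3: 26 + 8 + 4 = 38
  roll 4: 21 + 7 = 28
  roll 5: 21 = 21
  roll 6: 20 = 20
This matches the lower bound, so 6 is optimal.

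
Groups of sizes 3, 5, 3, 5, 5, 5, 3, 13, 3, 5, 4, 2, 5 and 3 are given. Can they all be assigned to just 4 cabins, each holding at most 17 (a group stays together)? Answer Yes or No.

Yes

A valid assignment using 4 cabins:
  cabin 1: 13 + 4 = 17
  cabin 2: 5 + 5 + 5 + 2 = 17
  cabin 3: 5 + 5 + 5 = 15
  cabin 4: 3 + 3 + 3 + 3 + 3 = 15
Every load is within 17, so 4 cabins suffice.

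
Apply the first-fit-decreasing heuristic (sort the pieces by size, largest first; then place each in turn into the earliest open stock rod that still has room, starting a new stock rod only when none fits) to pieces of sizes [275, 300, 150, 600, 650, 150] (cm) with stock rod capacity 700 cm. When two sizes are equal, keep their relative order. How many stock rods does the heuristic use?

4

Sorted descending: 650, 600, 300, 275, 150, 150.
  650 → stock rod 1 (new)  [load 650/700]
  600 → stock rod 2 (new)  [load 600/700]
  300 → stock rod 3 (new)  [load 300/700]
  275 → stock rod 3  [load 575/700]
  150 → stock rod 4 (new)  [load 150/700]
  150 → stock rod 4  [load 300/700]
4 stock rods opened.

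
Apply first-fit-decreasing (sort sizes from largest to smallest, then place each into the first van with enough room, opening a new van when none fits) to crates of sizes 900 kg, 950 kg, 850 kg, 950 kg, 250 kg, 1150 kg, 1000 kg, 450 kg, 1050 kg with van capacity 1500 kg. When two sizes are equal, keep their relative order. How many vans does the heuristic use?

7

Sorted descending: 1150, 1050, 1000, 950, 950, 900, 850, 450, 250.
  1150 → van 1 (new)  [load 1150/1500]
  1050 → van 2 (new)  [load 1050/1500]
  1000 → van 3 (new)  [load 1000/1500]
  950 → van 4 (new)  [load 950/1500]
  950 → van 5 (new)  [load 950/1500]
  900 → van 6 (new)  [load 900/1500]
  850 → van 7 (new)  [load 850/1500]
  450 → van 2  [load 1500/1500]
  250 → van 1  [load 1400/1500]
7 vans opened.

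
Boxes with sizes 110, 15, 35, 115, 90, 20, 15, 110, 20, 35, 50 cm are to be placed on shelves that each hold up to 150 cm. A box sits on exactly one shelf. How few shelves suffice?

5

Total = 115 + 110 + 110 + 90 + 50 + 35 + 35 + 20 + 20 + 15 + 15 = 615 cm.
Lower bound: ⌈615/150⌉ = 5 shelves.
A packing using 5 shelves:
  shelf 1: 115 + 35 = 150
  shelf 2: 110 + 35 = 145
  shelf 3: 110 + 20 + 20 = 150
  shelf 4: 90 + 50 = 140
  shelf 5: 15 + 15 = 30
This matches the lower bound, so 5 is optimal.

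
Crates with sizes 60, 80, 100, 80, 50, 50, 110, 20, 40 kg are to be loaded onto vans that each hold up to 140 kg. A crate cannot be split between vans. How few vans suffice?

Total = 110 + 100 + 80 + 80 + 60 + 50 + 50 + 40 + 20 = 590 kg.
Lower bound: ⌈590/140⌉ = 5 vans.
A packing using 5 vans:
  van 1: 110 + 20 = 130
  van 2: 100 + 40 = 140
  van 3: 80 + 60 = 140
  van 4: 80 + 50 = 130
  van 5: 50 = 50
This matches the lower bound, so 5 is optimal.

5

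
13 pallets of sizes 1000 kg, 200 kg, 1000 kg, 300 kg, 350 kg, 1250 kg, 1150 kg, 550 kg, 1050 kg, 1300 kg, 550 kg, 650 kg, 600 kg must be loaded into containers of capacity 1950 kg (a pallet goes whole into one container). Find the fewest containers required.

Total = 1300 + 1250 + 1150 + 1050 + 1000 + 1000 + 650 + 600 + 550 + 550 + 350 + 300 + 200 = 9950 kg.
Lower bound: ⌈9950/1950⌉ = 6 containers.
A packing using 6 containers:
  container 1: 1300 + 650 = 1950
  container 2: 1250 + 600 = 1850
  container 3: 1150 + 550 + 200 = 1900
  container 4: 1050 + 550 + 350 = 1950
  container 5: 1000 + 300 = 1300
  container 6: 1000 = 1000
This matches the lower bound, so 6 is optimal.

6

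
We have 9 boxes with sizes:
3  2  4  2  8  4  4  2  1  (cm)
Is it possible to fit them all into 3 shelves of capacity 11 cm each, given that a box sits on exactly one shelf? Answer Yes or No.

A valid assignment using 3 shelves:
  shelf 1: 8 + 3 = 11
  shelf 2: 4 + 4 + 2 + 1 = 11
  shelf 3: 4 + 2 + 2 = 8
Every load is within 11 cm, so 3 shelves suffice.

Yes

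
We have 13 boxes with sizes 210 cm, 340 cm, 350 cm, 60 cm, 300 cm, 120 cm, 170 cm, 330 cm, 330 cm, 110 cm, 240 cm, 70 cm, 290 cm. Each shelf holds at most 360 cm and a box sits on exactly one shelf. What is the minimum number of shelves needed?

Total = 350 + 340 + 330 + 330 + 300 + 290 + 240 + 210 + 170 + 120 + 110 + 70 + 60 = 2920 cm.
Lower bound: ⌈2920/360⌉ = 9 shelves.
A packing using 9 shelves:
  shelf 1: 350 = 350
  shelf 2: 340 = 340
  shelf 3: 330 = 330
  shelf 4: 330 = 330
  shelf 5: 300 + 60 = 360
  shelf 6: 290 + 70 = 360
  shelf 7: 240 + 120 = 360
  shelf 8: 210 + 110 = 320
  shelf 9: 170 = 170
This matches the lower bound, so 9 is optimal.

9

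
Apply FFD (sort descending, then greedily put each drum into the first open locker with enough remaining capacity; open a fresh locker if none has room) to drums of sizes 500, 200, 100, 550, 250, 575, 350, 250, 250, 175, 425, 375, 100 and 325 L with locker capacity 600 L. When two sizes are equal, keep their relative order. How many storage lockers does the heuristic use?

Sorted descending: 575, 550, 500, 425, 375, 350, 325, 250, 250, 250, 200, 175, 100, 100.
  575 → locker 1 (new)  [load 575/600]
  550 → locker 2 (new)  [load 550/600]
  500 → locker 3 (new)  [load 500/600]
  425 → locker 4 (new)  [load 425/600]
  375 → locker 5 (new)  [load 375/600]
  350 → locker 6 (new)  [load 350/600]
  325 → locker 7 (new)  [load 325/600]
  250 → locker 6  [load 600/600]
  250 → locker 7  [load 575/600]
  250 → locker 8 (new)  [load 250/600]
  200 → locker 5  [load 575/600]
  175 → locker 4  [load 600/600]
  100 → locker 3  [load 600/600]
  100 → locker 8  [load 350/600]
8 storage lockers opened.

8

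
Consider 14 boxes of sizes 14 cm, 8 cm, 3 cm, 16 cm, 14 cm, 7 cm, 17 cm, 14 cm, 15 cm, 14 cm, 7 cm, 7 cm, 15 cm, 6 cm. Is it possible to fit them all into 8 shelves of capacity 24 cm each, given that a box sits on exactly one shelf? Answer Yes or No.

Yes

A valid assignment using 8 shelves:
  shelf 1: 17 + 7 = 24
  shelf 2: 16 + 8 = 24
  shelf 3: 15 + 7 = 22
  shelf 4: 15 + 7 = 22
  shelf 5: 14 + 6 + 3 = 23
  shelf 6: 14 = 14
  shelf 7: 14 = 14
  shelf 8: 14 = 14
Every load is within 24 cm, so 8 shelves suffice.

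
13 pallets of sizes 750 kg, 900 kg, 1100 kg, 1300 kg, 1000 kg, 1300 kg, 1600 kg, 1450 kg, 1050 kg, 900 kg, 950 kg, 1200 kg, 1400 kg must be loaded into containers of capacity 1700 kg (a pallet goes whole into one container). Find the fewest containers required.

Total = 1600 + 1450 + 1400 + 1300 + 1300 + 1200 + 1100 + 1050 + 1000 + 950 + 900 + 900 + 750 = 14900 kg.
Lower bound: ⌈14900/1700⌉ = 9 containers.
Also, 12 pallets each exceed 850 kg, and no two of those can share a container, so at least 12 containers are needed.
A packing using 12 containers:
  container 1: 1600 = 1600
  container 2: 1450 = 1450
  container 3: 1400 = 1400
  container 4: 1300 = 1300
  container 5: 1300 = 1300
  container 6: 1200 = 1200
  container 7: 1100 = 1100
  container 8: 1050 = 1050
  container 9: 1000 = 1000
  container 10: 950 + 750 = 1700
  container 11: 900 = 900
  container 12: 900 = 900
This matches the lower bound, so 12 is optimal.

12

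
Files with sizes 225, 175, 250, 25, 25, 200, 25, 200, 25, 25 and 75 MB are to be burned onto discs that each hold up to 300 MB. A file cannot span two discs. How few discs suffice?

Total = 250 + 225 + 200 + 200 + 175 + 75 + 25 + 25 + 25 + 25 + 25 = 1250 MB.
Lower bound: ⌈1250/300⌉ = 5 discs.
A packing using 5 discs:
  disc 1: 250 + 25 + 25 = 300
  disc 2: 225 + 75 = 300
  disc 3: 200 + 25 + 25 + 25 = 275
  disc 4: 200 = 200
  disc 5: 175 = 175
This matches the lower bound, so 5 is optimal.

5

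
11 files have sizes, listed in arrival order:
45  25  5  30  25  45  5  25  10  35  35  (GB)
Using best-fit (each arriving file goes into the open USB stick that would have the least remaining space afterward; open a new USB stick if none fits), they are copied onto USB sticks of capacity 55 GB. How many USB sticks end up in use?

6

  45 → USB stick 1 (new)  [load 45/55]
  25 → USB stick 2 (new)  [load 25/55]
  5 → USB stick 1  [load 50/55]
  30 → USB stick 2  [load 55/55]
  25 → USB stick 3 (new)  [load 25/55]
  45 → USB stick 4 (new)  [load 45/55]
  5 → USB stick 1  [load 55/55]
  25 → USB stick 3  [load 50/55]
  10 → USB stick 4  [load 55/55]
  35 → USB stick 5 (new)  [load 35/55]
  35 → USB stick 6 (new)  [load 35/55]
6 USB sticks opened.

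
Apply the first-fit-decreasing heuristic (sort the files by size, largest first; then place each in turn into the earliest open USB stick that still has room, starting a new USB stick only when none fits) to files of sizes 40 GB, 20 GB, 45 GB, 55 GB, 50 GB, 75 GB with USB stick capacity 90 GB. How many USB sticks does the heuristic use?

4

Sorted descending: 75, 55, 50, 45, 40, 20.
  75 → USB stick 1 (new)  [load 75/90]
  55 → USB stick 2 (new)  [load 55/90]
  50 → USB stick 3 (new)  [load 50/90]
  45 → USB stick 4 (new)  [load 45/90]
  40 → USB stick 3  [load 90/90]
  20 → USB stick 2  [load 75/90]
4 USB sticks opened.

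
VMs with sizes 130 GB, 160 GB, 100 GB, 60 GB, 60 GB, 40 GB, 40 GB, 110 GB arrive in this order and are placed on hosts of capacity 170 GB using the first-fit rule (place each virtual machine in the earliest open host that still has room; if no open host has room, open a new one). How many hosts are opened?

  130 → host 1 (new)  [load 130/170]
  160 → host 2 (new)  [load 160/170]
  100 → host 3 (new)  [load 100/170]
  60 → host 3  [load 160/170]
  60 → host 4 (new)  [load 60/170]
  40 → host 1  [load 170/170]
  40 → host 4  [load 100/170]
  110 → host 5 (new)  [load 110/170]
5 hosts opened.

5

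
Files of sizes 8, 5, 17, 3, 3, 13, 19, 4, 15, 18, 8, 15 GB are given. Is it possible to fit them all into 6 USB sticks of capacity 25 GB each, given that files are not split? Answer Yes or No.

A valid assignment using 6 USB sticks:
  USB stick 1: 19 + 5 = 24
  USB stick 2: 18 + 4 + 3 = 25
  USB stick 3: 17 + 8 = 25
  USB stick 4: 15 + 8 = 23
  USB stick 5: 15 + 3 = 18
  USB stick 6: 13 = 13
Every load is within 25 GB, so 6 USB sticks suffice.

Yes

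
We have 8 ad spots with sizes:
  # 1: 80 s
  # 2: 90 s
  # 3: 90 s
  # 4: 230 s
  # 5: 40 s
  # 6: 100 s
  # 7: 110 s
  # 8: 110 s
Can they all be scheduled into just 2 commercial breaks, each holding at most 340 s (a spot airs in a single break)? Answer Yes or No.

No

Total = 850 s; ⌈850/340⌉ = 3.
At least 3 commercial breaks are required, but only 2 are allowed.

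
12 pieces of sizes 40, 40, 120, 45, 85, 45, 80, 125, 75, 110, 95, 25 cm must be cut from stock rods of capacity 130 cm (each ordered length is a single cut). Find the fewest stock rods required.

8

Total = 125 + 120 + 110 + 95 + 85 + 80 + 75 + 45 + 45 + 40 + 40 + 25 = 885 cm.
Lower bound: ⌈885/130⌉ = 7 stock rods.
A packing using 8 stock rods:
  stock rod 1: 125 = 125
  stock rod 2: 120 = 120
  stock rod 3: 110 = 110
  stock rod 4: 95 + 25 = 120
  stock rod 5: 85 + 45 = 130
  stock rod 6: 80 + 45 = 125
  stock rod 7: 75 + 40 = 115
  stock rod 8: 40 = 40
No arrangement into 7 stock rods stays within capacity, so 8 is optimal.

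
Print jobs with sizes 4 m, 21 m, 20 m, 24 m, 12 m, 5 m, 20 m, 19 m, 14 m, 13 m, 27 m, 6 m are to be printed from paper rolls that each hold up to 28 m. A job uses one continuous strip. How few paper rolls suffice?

8

Total = 27 + 24 + 21 + 20 + 20 + 19 + 14 + 13 + 12 + 6 + 5 + 4 = 185 m.
Lower bound: ⌈185/28⌉ = 7 paper rolls.
A packing using 8 paper rolls:
  roll 1: 27 = 27
  roll 2: 24 + 4 = 28
  roll 3: 21 + 6 = 27
  roll 4: 20 + 5 = 25
  roll 5: 20 = 20
  roll 6: 19 = 19
  roll 7: 14 + 13 = 27
  roll 8: 12 = 12
No arrangement into 7 paper rolls stays within capacity, so 8 is optimal.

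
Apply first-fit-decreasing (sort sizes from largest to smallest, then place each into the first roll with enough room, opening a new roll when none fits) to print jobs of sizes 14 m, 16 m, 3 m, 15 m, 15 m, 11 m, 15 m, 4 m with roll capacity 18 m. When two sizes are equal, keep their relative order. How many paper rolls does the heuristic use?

Sorted descending: 16, 15, 15, 15, 14, 11, 4, 3.
  16 → roll 1 (new)  [load 16/18]
  15 → roll 2 (new)  [load 15/18]
  15 → roll 3 (new)  [load 15/18]
  15 → roll 4 (new)  [load 15/18]
  14 → roll 5 (new)  [load 14/18]
  11 → roll 6 (new)  [load 11/18]
  4 → roll 5  [load 18/18]
  3 → roll 2  [load 18/18]
6 paper rolls opened.

6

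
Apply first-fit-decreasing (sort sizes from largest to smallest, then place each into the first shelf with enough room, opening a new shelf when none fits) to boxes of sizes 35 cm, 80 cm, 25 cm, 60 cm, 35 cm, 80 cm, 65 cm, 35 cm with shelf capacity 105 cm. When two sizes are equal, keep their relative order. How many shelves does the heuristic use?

5

Sorted descending: 80, 80, 65, 60, 35, 35, 35, 25.
  80 → shelf 1 (new)  [load 80/105]
  80 → shelf 2 (new)  [load 80/105]
  65 → shelf 3 (new)  [load 65/105]
  60 → shelf 4 (new)  [load 60/105]
  35 → shelf 3  [load 100/105]
  35 → shelf 4  [load 95/105]
  35 → shelf 5 (new)  [load 35/105]
  25 → shelf 1  [load 105/105]
5 shelves opened.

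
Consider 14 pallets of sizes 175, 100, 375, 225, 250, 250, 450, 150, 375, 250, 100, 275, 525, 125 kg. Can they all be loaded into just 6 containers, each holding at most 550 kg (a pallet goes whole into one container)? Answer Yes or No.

No

Total = 3625 kg; ⌈3625/550⌉ = 7.
At least 7 containers are required, but only 6 are allowed.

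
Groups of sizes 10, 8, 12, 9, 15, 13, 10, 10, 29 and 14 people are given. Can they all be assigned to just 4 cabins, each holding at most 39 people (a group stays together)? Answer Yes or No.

A valid assignment using 4 cabins:
  cabin 1: 29 + 10 = 39
  cabin 2: 15 + 14 + 10 = 39
  cabin 3: 13 + 12 + 10 = 35
  cabin 4: 9 + 8 = 17
Every load is within 39 people, so 4 cabins suffice.

Yes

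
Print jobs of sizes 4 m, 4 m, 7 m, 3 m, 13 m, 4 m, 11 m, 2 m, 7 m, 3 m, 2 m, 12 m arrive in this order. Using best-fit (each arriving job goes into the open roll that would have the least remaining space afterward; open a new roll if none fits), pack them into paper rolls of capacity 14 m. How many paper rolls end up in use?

6

  4 → roll 1 (new)  [load 4/14]
  4 → roll 1  [load 8/14]
  7 → roll 2 (new)  [load 7/14]
  3 → roll 1  [load 11/14]
  13 → roll 3 (new)  [load 13/14]
  4 → roll 2  [load 11/14]
  11 → roll 4 (new)  [load 11/14]
  2 → roll 1  [load 13/14]
  7 → roll 5 (new)  [load 7/14]
  3 → roll 2  [load 14/14]
  2 → roll 4  [load 13/14]
  12 → roll 6 (new)  [load 12/14]
6 paper rolls opened.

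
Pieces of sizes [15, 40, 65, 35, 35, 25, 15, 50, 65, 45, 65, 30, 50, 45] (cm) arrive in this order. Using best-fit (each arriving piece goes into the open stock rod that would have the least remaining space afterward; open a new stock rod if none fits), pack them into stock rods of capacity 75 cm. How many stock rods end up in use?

9

  15 → stock rod 1 (new)  [load 15/75]
  40 → stock rod 1  [load 55/75]
  65 → stock rod 2 (new)  [load 65/75]
  35 → stock rod 3 (new)  [load 35/75]
  35 → stock rod 3  [load 70/75]
  25 → stock rod 4 (new)  [load 25/75]
  15 → stock rod 1  [load 70/75]
  50 → stock rod 4  [load 75/75]
  65 → stock rod 5 (new)  [load 65/75]
  45 → stock rod 6 (new)  [load 45/75]
  65 → stock rod 7 (new)  [load 65/75]
  30 → stock rod 6  [load 75/75]
  50 → stock rod 8 (new)  [load 50/75]
  45 → stock rod 9 (new)  [load 45/75]
9 stock rods opened.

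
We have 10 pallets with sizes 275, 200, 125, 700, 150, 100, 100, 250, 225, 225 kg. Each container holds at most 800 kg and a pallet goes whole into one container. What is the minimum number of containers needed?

Total = 700 + 275 + 250 + 225 + 225 + 200 + 150 + 125 + 100 + 100 = 2350 kg.
Lower bound: ⌈2350/800⌉ = 3 containers.
A packing using 3 containers:
  container 1: 700 + 100 = 800
  container 2: 275 + 250 + 225 = 750
  container 3: 225 + 200 + 150 + 125 + 100 = 800
This matches the lower bound, so 3 is optimal.

3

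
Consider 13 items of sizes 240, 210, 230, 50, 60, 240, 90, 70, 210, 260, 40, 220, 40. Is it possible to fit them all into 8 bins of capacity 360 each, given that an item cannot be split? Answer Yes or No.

A valid assignment using 7 bins:
  bin 1: 260 + 90 = 350
  bin 2: 240 + 70 + 50 = 360
  bin 3: 240 + 60 + 40 = 340
  bin 4: 230 + 40 = 270
  bin 5: 220 = 220
  bin 6: 210 = 210
  bin 7: 210 = 210
That uses only 7 ≤ 8, so 8 bins are enough.

Yes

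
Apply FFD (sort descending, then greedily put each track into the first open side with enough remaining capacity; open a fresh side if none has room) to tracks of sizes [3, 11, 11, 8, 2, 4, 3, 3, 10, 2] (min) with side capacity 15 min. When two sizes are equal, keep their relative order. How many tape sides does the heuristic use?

Sorted descending: 11, 11, 10, 8, 4, 3, 3, 3, 2, 2.
  11 → side 1 (new)  [load 11/15]
  11 → side 2 (new)  [load 11/15]
  10 → side 3 (new)  [load 10/15]
  8 → side 4 (new)  [load 8/15]
  4 → side 1  [load 15/15]
  3 → side 2  [load 14/15]
  3 → side 3  [load 13/15]
  3 → side 4  [load 11/15]
  2 → side 3  [load 15/15]
  2 → side 4  [load 13/15]
4 tape sides opened.

4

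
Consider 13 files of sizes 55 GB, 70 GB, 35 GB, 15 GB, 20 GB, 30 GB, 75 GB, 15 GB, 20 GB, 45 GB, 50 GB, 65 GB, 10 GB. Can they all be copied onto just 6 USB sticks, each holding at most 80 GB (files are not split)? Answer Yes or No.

No

Total = 505 GB; ⌈505/80⌉ = 7.
At least 7 USB sticks are required, but only 6 are allowed.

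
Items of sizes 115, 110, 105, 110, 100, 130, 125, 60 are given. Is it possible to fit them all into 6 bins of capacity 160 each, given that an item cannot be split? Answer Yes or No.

Total = 855; ⌈855/160⌉ = 6.
7 items each exceed half the capacity and cannot share a bin, forcing at least 7 bins.
At least 7 bins are required, but only 6 are allowed.

No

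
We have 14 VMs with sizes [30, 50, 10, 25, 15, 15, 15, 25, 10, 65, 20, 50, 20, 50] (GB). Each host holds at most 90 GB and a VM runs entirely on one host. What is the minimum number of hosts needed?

5

Total = 65 + 50 + 50 + 50 + 30 + 25 + 25 + 20 + 20 + 15 + 15 + 15 + 10 + 10 = 400 GB.
Lower bound: ⌈400/90⌉ = 5 hosts.
A packing using 5 hosts:
  host 1: 65 + 25 = 90
  host 2: 50 + 30 + 10 = 90
  host 3: 50 + 25 + 15 = 90
  host 4: 50 + 20 + 20 = 90
  host 5: 15 + 15 + 10 = 40
This matches the lower bound, so 5 is optimal.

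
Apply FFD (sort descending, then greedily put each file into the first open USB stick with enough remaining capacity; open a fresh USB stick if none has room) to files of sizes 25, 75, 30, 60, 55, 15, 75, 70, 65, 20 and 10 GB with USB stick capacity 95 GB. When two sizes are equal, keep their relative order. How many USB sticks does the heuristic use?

Sorted descending: 75, 75, 70, 65, 60, 55, 30, 25, 20, 15, 10.
  75 → USB stick 1 (new)  [load 75/95]
  75 → USB stick 2 (new)  [load 75/95]
  70 → USB stick 3 (new)  [load 70/95]
  65 → USB stick 4 (new)  [load 65/95]
  60 → USB stick 5 (new)  [load 60/95]
  55 → USB stick 6 (new)  [load 55/95]
  30 → USB stick 4  [load 95/95]
  25 → USB stick 3  [load 95/95]
  20 → USB stick 1  [load 95/95]
  15 → USB stick 2  [load 90/95]
  10 → USB stick 5  [load 70/95]
6 USB sticks opened.

6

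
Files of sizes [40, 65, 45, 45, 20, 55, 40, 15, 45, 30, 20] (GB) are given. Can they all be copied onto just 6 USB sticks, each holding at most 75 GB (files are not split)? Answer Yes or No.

No

Total = 420 GB; ⌈420/75⌉ = 6.
7 files each exceed half the capacity and cannot share a USB stick, forcing at least 7 USB sticks.
At least 7 USB sticks are required, but only 6 are allowed.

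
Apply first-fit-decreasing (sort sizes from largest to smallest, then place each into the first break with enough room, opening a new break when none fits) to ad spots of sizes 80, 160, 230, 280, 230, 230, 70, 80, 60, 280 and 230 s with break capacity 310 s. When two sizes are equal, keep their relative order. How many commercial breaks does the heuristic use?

7

Sorted descending: 280, 280, 230, 230, 230, 230, 160, 80, 80, 70, 60.
  280 → break 1 (new)  [load 280/310]
  280 → break 2 (new)  [load 280/310]
  230 → break 3 (new)  [load 230/310]
  230 → break 4 (new)  [load 230/310]
  230 → break 5 (new)  [load 230/310]
  230 → break 6 (new)  [load 230/310]
  160 → break 7 (new)  [load 160/310]
  80 → break 3  [load 310/310]
  80 → break 4  [load 310/310]
  70 → break 5  [load 300/310]
  60 → break 6  [load 290/310]
7 commercial breaks opened.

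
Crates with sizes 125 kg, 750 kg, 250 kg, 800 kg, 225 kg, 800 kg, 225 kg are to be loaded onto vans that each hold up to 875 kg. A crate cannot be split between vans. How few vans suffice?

Total = 800 + 800 + 750 + 250 + 225 + 225 + 125 = 3175 kg.
Lower bound: ⌈3175/875⌉ = 4 vans.
A packing using 4 vans:
  van 1: 800 = 800
  van 2: 800 = 800
  van 3: 750 + 125 = 875
  van 4: 250 + 225 + 225 = 700
This matches the lower bound, so 4 is optimal.

4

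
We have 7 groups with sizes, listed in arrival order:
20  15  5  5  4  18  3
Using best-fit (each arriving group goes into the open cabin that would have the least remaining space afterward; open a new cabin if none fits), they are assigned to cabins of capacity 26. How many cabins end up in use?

3

  20 → cabin 1 (new)  [load 20/26]
  15 → cabin 2 (new)  [load 15/26]
  5 → cabin 1  [load 25/26]
  5 → cabin 2  [load 20/26]
  4 → cabin 2  [load 24/26]
  18 → cabin 3 (new)  [load 18/26]
  3 → cabin 3  [load 21/26]
3 cabins opened.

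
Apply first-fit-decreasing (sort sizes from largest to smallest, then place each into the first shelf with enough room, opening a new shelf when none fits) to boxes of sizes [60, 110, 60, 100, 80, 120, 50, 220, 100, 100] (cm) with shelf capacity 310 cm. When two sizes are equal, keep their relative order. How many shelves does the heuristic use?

4

Sorted descending: 220, 120, 110, 100, 100, 100, 80, 60, 60, 50.
  220 → shelf 1 (new)  [load 220/310]
  120 → shelf 2 (new)  [load 120/310]
  110 → shelf 2  [load 230/310]
  100 → shelf 3 (new)  [load 100/310]
  100 → shelf 3  [load 200/310]
  100 → shelf 3  [load 300/310]
  80 → shelf 1  [load 300/310]
  60 → shelf 2  [load 290/310]
  60 → shelf 4 (new)  [load 60/310]
  50 → shelf 4  [load 110/310]
4 shelves opened.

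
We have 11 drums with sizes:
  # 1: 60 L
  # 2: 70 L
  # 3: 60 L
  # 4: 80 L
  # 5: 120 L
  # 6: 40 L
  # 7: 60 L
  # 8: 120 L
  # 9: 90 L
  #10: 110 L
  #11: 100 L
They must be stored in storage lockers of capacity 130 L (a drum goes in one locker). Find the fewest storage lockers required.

8

Total = 120 + 120 + 110 + 100 + 90 + 80 + 70 + 60 + 60 + 60 + 40 = 910 L.
Lower bound: ⌈910/130⌉ = 7 storage lockers.
A packing using 8 storage lockers:
  locker 1: 120 = 120
  locker 2: 120 = 120
  locker 3: 110 = 110
  locker 4: 100 = 100
  locker 5: 90 + 40 = 130
  locker 6: 80 = 80
  locker 7: 70 + 60 = 130
  locker 8: 60 + 60 = 120
No arrangement into 7 storage lockers stays within capacity, so 8 is optimal.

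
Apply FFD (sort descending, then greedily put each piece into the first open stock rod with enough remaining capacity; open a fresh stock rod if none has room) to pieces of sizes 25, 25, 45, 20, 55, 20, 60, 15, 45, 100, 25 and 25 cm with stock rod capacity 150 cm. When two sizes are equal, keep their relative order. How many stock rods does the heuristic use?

Sorted descending: 100, 60, 55, 45, 45, 25, 25, 25, 25, 20, 20, 15.
  100 → stock rod 1 (new)  [load 100/150]
  60 → stock rod 2 (new)  [load 60/150]
  55 → stock rod 2  [load 115/150]
  45 → stock rod 1  [load 145/150]
  45 → stock rod 3 (new)  [load 45/150]
  25 → stock rod 2  [load 140/150]
  25 → stock rod 3  [load 70/150]
  25 → stock rod 3  [load 95/150]
  25 → stock rod 3  [load 120/150]
  20 → stock rod 3  [load 140/150]
  20 → stock rod 4 (new)  [load 20/150]
  15 → stock rod 4  [load 35/150]
4 stock rods opened.

4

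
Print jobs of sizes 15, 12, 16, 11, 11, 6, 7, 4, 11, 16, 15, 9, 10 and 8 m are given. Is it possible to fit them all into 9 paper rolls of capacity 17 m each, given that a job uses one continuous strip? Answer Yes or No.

No

Total = 151 m; ⌈151/17⌉ = 9.
10 print jobs each exceed half the capacity and cannot share a roll, forcing at least 10 paper rolls.
At least 10 paper rolls are required, but only 9 are allowed.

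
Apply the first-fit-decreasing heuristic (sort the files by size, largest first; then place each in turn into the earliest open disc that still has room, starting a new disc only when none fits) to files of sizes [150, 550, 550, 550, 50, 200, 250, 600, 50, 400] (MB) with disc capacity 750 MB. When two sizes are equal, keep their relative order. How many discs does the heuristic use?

Sorted descending: 600, 550, 550, 550, 400, 250, 200, 150, 50, 50.
  600 → disc 1 (new)  [load 600/750]
  550 → disc 2 (new)  [load 550/750]
  550 → disc 3 (new)  [load 550/750]
  550 → disc 4 (new)  [load 550/750]
  400 → disc 5 (new)  [load 400/750]
  250 → disc 5  [load 650/750]
  200 → disc 2  [load 750/750]
  150 → disc 1  [load 750/750]
  50 → disc 3  [load 600/750]
  50 → disc 3  [load 650/750]
5 discs opened.

5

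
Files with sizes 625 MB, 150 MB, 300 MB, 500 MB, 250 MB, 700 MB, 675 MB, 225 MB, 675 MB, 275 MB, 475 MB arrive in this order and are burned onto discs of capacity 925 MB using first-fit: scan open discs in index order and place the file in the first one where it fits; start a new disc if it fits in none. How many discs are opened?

6

  625 → disc 1 (new)  [load 625/925]
  150 → disc 1  [load 775/925]
  300 → disc 2 (new)  [load 300/925]
  500 → disc 2  [load 800/925]
  250 → disc 3 (new)  [load 250/925]
  700 → disc 4 (new)  [load 700/925]
  675 → disc 3  [load 925/925]
  225 → disc 4  [load 925/925]
  675 → disc 5 (new)  [load 675/925]
  275 → disc 6 (new)  [load 275/925]
  475 → disc 6  [load 750/925]
6 discs opened.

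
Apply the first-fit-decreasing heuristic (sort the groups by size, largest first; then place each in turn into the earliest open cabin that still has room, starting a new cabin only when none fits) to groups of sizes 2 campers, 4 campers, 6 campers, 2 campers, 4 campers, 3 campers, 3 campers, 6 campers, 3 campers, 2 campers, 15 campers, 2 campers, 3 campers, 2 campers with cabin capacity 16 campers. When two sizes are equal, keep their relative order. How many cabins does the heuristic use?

Sorted descending: 15, 6, 6, 4, 4, 3, 3, 3, 3, 2, 2, 2, 2, 2.
  15 → cabin 1 (new)  [load 15/16]
  6 → cabin 2 (new)  [load 6/16]
  6 → cabin 2  [load 12/16]
  4 → cabin 2  [load 16/16]
  4 → cabin 3 (new)  [load 4/16]
  3 → cabin 3  [load 7/16]
  3 → cabin 3  [load 10/16]
  3 → cabin 3  [load 13/16]
  3 → cabin 3  [load 16/16]
  2 → cabin 4 (new)  [load 2/16]
  2 → cabin 4  [load 4/16]
  2 → cabin 4  [load 6/16]
  2 → cabin 4  [load 8/16]
  2 → cabin 4  [load 10/16]
4 cabins opened.

4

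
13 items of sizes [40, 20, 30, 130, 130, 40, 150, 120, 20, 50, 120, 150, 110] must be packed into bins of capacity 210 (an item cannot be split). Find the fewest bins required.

7

Total = 150 + 150 + 130 + 130 + 120 + 120 + 110 + 50 + 40 + 40 + 30 + 20 + 20 = 1110.
Lower bound: ⌈1110/210⌉ = 6 bins.
Also, 7 items each exceed 105, and no two of those can share a bin, so at least 7 bins are needed.
A packing using 7 bins:
  bin 1: 150 + 50 = 200
  bin 2: 150 + 40 + 20 = 210
  bin 3: 130 + 40 + 30 = 200
  bin 4: 130 + 20 = 150
  bin 5: 120 = 120
  bin 6: 120 = 120
  bin 7: 110 = 110
This matches the lower bound, so 7 is optimal.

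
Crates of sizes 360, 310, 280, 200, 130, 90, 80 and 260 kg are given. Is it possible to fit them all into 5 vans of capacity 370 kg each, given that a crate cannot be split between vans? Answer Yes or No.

A valid assignment using 5 vans:
  van 1: 360 = 360
  van 2: 310 = 310
  van 3: 280 + 90 = 370
  van 4: 260 + 80 = 340
  van 5: 200 + 130 = 330
Every load is within 370 kg, so 5 vans suffice.

Yes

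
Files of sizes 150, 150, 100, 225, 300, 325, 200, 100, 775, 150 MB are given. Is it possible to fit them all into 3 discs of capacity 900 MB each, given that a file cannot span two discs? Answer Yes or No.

Yes

A valid assignment using 3 discs:
  disc 1: 775 + 100 = 875
  disc 2: 325 + 300 + 225 = 850
  disc 3: 200 + 150 + 150 + 150 + 100 = 750
Every load is within 900 MB, so 3 discs suffice.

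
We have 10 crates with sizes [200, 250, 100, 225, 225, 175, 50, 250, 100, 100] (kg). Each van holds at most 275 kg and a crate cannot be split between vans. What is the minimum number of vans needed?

7

Total = 250 + 250 + 225 + 225 + 200 + 175 + 100 + 100 + 100 + 50 = 1675 kg.
Lower bound: ⌈1675/275⌉ = 7 vans.
A packing using 7 vans:
  van 1: 250 = 250
  van 2: 250 = 250
  van 3: 225 + 50 = 275
  van 4: 225 = 225
  van 5: 200 = 200
  van 6: 175 + 100 = 275
  van 7: 100 + 100 = 200
This matches the lower bound, so 7 is optimal.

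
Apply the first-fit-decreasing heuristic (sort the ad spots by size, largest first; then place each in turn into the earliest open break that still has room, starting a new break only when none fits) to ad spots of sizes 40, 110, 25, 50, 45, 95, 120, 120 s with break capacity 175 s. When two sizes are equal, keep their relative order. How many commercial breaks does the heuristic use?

Sorted descending: 120, 120, 110, 95, 50, 45, 40, 25.
  120 → break 1 (new)  [load 120/175]
  120 → break 2 (new)  [load 120/175]
  110 → break 3 (new)  [load 110/175]
  95 → break 4 (new)  [load 95/175]
  50 → break 1  [load 170/175]
  45 → break 2  [load 165/175]
  40 → break 3  [load 150/175]
  25 → break 3  [load 175/175]
4 commercial breaks opened.

4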